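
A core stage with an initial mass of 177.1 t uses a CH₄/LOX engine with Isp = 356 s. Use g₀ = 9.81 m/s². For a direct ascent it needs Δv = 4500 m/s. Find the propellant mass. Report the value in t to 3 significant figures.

v_e = Isp · g₀ = 356 × 9.81 = 3492.4 m/s.
From the ideal rocket equation, m₀/m_f = exp(Δv / v_e) = exp(4500 / 3492.4) = exp(1.2885) = 3.6274.
m_f = 177.1 / 3.6274 = 48.8228 t, so propellant = m₀ − m_f = 177.1 − 48.8228 = 128.2772 t.

propellant mass ≈ 128 t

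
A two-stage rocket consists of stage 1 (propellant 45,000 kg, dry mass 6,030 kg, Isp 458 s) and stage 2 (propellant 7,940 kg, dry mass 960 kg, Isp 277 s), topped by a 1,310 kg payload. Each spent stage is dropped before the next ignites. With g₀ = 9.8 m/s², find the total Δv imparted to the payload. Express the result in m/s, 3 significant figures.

Ignition mass of stage 1 = 45,000+6,030 + 7,940+960 + 1,310 = 61,240 kg.
Stage 1: m₀ = 61,240 kg, m_f = 61,240 − 45,000 = 16,240 kg; Δv = 458×9.8×ln(3.771) = 4488.4×1.3273 ≈ 5958 m/s.
Stage 2: m₀ = 10,210 kg, m_f = 10,210 − 7,940 = 2,270 kg; Δv = 277×9.8×ln(4.498) = 2714.6×1.5036 ≈ 4082 m/s.
Total Δv = 5958 + 4082 = 10040 m/s.

Δv ≈ 10000 m/s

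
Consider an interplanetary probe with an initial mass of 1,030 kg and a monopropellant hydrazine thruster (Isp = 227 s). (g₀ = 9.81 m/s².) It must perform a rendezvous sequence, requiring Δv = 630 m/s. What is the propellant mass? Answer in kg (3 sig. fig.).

v_e = Isp · g₀ = 227 × 9.81 = 2226.9 m/s.
From the ideal rocket equation, m₀/m_f = exp(Δv / v_e) = exp(630 / 2226.9) = exp(0.2829) = 1.3270.
m_f = 1,030 / 1.3270 = 776.187 kg, so propellant = m₀ − m_f = 1,030 − 776.187 = 253.813 kg.

propellant mass ≈ 254 kg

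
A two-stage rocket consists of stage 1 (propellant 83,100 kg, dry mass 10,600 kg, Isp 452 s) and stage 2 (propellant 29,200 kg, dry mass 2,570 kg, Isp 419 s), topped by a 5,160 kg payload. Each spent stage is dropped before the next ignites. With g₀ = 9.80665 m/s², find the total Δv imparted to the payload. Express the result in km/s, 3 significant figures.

Δv ≈ 10.9 km/s

Ignition mass of stage 1 = 83,100+10,600 + 29,200+2,570 + 5,160 = 130,630 kg.
Stage 1: m₀ = 130,630 kg, m_f = 130,630 − 83,100 = 47,530 kg; Δv = 452×9.80665×ln(2.748) = 4432.6×1.0110 ≈ 4481 m/s.
Stage 2: m₀ = 36,930 kg, m_f = 36,930 − 29,200 = 7,730 kg; Δv = 419×9.80665×ln(4.777) = 4109.0×1.5639 ≈ 6426 m/s.
Total Δv = 4481 + 6426 = 10907 m/s.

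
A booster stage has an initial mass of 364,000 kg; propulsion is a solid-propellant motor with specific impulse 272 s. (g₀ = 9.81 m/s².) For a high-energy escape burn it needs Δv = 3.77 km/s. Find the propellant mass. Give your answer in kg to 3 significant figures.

v_e = Isp · g₀ = 272 × 9.81 = 2668.3 m/s.
Using Δv = v_e ln(m₀/m_f): m₀/m_f = exp(Δv / v_e) = exp(3770 / 2668.3) = exp(1.4129) = 4.1077.
m_f = 364,000 / 4.1077 = 88,614.1 kg, so propellant = m₀ − m_f = 364,000 − 88,614.1 = 275,385.9 kg.

propellant mass ≈ 275000 kg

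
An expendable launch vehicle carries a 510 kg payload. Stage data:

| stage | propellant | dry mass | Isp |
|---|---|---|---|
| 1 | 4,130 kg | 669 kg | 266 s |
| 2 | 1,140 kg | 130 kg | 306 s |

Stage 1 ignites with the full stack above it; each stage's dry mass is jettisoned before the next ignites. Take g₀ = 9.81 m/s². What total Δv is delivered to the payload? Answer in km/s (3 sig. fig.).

Ignition mass of stage 1 = 4,130+669 + 1,140+130 + 510 = 6,579 kg.
Stage 1: m₀ = 6,579 kg, m_f = 6,579 − 4,130 = 2,449 kg; Δv = 266×9.81×ln(2.686) = 2609.5×0.9882 ≈ 2579 m/s.
Stage 2: m₀ = 1,780 kg, m_f = 1,780 − 1,140 = 640 kg; Δv = 306×9.81×ln(2.781) = 3001.9×1.0229 ≈ 3071 m/s.
Total Δv = 2579 + 3071 = 5650 m/s.

Δv ≈ 5.65 km/s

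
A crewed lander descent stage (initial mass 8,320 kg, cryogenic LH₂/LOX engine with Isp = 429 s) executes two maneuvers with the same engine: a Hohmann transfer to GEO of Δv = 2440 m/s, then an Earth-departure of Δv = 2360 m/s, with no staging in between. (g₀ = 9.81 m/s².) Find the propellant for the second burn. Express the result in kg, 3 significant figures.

propellant for the second burn ≈ 2000 kg

v_e = Isp · g₀ = 429 × 9.81 = 4208.5 m/s.
After the first burn: m = 8320 × exp(−2440/4208.5) = 8320 × 0.56002 = 4,659.37 kg.
After the second burn: m = 4,659.37 × exp(−2360/4208.5) = 4,659.37 × 0.57077 = 2,659.43 kg.
Second-burn propellant = 4,659.37 − 2,659.43 = 1,999.94 kg.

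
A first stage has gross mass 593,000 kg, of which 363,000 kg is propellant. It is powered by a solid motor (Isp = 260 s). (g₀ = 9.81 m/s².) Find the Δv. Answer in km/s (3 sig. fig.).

v_e = Isp · g₀ = 260 × 9.81 = 2550.6 m/s.
m_f = m₀ − m_prop = 593,000 − 363,000 = 230,000 kg.
Δv = v_e · ln(m₀/m_f) = 2550.6 × ln(2.578) = 2550.6 × 0.9471 ≈ 2415.7 m/s.

Δv ≈ 2.42 km/s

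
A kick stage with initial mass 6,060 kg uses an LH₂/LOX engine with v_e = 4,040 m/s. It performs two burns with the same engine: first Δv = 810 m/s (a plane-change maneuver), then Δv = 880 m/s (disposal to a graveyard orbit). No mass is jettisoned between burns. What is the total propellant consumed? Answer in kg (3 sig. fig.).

After the first burn: m = 6060 × exp(−810/4040.0) = 6060 × 0.81833 = 4,959.08 kg.
After the second burn: m = 4,959.08 × exp(−880/4040.0) = 4,959.08 × 0.80427 = 3,988.44 kg.
Total propellant = m₀ − m_final = 6060 − 3,988.44 = 2,071.56 kg.

total propellant consumed ≈ 2070 kg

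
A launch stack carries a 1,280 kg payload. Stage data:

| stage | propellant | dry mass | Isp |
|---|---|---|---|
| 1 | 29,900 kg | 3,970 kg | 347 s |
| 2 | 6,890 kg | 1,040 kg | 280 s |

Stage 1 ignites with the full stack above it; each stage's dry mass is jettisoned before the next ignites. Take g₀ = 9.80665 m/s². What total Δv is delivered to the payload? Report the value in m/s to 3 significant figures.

Δv ≈ 7820 m/s

Ignition mass of stage 1 = 29,900+3,970 + 6,890+1,040 + 1,280 = 43,080 kg.
Stage 1: m₀ = 43,080 kg, m_f = 43,080 − 29,900 = 13,180 kg; Δv = 347×9.80665×ln(3.269) = 3402.9×1.1844 ≈ 4030 m/s.
Stage 2: m₀ = 9,210 kg, m_f = 9,210 − 6,890 = 2,320 kg; Δv = 280×9.80665×ln(3.97) = 2745.9×1.3787 ≈ 3786 m/s.
Total Δv = 4030 + 3786 = 7816 m/s.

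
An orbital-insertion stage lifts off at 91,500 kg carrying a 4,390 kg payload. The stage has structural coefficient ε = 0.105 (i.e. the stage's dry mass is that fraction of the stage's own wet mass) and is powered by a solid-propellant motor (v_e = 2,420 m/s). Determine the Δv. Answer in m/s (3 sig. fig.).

Δv ≈ 4620 m/s

Stage wet mass = m₀ − payload = 91,500 − 4,390 = 87,110 kg.
Stage dry mass = ε × stage wet mass = 0.105 × 87,110 = 9,146.55 kg.
Burnout mass m_f = stage dry + payload = 9,146.55 + 4,390 = 13,536.55 kg.
Rocket equation: Δv = v_e · ln(91,500/13,536.55) = 2420.0 × ln(6.759) = 2420.0 × 1.9109 ≈ 4624 m/s.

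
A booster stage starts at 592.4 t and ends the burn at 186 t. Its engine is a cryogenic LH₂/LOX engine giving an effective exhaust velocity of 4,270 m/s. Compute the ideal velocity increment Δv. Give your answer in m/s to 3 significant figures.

Δv ≈ 4950 m/s

By the Tsiolkovsky rocket equation, Δv = v_e · ln(m₀/m_f) = 4270.0 × ln(3.185) = 4270.0 × 1.1584 ≈ 4946.5 m/s.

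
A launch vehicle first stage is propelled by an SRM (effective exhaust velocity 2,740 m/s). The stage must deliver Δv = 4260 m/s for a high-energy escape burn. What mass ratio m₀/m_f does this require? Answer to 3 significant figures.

mass ratio ≈ 4.73

m₀/m_f = exp(Δv / v_e) = exp(4260 / 2740.0) = exp(1.5547) = 4.7339.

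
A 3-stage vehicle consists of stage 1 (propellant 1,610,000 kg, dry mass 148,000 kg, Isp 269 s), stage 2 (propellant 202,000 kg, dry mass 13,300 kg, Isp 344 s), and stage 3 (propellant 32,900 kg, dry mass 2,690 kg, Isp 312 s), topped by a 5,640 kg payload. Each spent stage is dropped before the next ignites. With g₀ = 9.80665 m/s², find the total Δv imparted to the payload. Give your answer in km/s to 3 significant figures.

Ignition mass of stage 1 = 1,610,000+148,000 + 202,000+13,300 + 32,900+2,690 + 5,640 = 2,014,530 kg.
Stage 1: m₀ = 2,014,530 kg, m_f = 2,014,530 − 1,610,000 = 404,530 kg; Δv = 269×9.80665×ln(4.98) = 2638.0×1.6054 ≈ 4235 m/s.
Stage 2: m₀ = 256,530 kg, m_f = 256,530 − 202,000 = 54,530 kg; Δv = 344×9.80665×ln(4.704) = 3373.5×1.5485 ≈ 5224 m/s.
Stage 3: m₀ = 41,230 kg, m_f = 41,230 − 32,900 = 8,330 kg; Δv = 312×9.80665×ln(4.95) = 3059.7×1.5993 ≈ 4893 m/s.
Total Δv = 4235 + 5224 + 4893 = 14352 m/s.

Δv ≈ 14.4 km/s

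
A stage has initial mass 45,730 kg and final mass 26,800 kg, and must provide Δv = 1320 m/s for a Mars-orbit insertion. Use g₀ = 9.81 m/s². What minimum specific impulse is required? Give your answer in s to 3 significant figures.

ln(m₀/m_f) = ln(45730/26800) = ln(1.706) = 0.5344.
Using Δv = v_e ln(m₀/m_f): v_e = Δv / ln(m₀/m_f) = 1320 / 0.5344 = 2470.3 m/s.
Isp = v_e / g₀ = 2470.3 / 9.81 = 251.8 s.

Isp ≈ 252 s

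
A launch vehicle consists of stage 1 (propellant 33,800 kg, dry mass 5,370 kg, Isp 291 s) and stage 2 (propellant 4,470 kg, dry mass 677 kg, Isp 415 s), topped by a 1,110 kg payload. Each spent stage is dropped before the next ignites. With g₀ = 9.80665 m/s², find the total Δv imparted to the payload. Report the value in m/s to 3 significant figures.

Ignition mass of stage 1 = 33,800+5,370 + 4,470+677 + 1,110 = 45,427 kg.
Stage 1: m₀ = 45,427 kg, m_f = 45,427 − 33,800 = 11,627 kg; Δv = 291×9.80665×ln(3.907) = 2853.7×1.3628 ≈ 3889 m/s.
Stage 2: m₀ = 6,257 kg, m_f = 6,257 − 4,470 = 1,787 kg; Δv = 415×9.80665×ln(3.501) = 4069.8×1.2532 ≈ 5100 m/s.
Total Δv = 3889 + 5100 = 8989 m/s.

Δv ≈ 8990 m/s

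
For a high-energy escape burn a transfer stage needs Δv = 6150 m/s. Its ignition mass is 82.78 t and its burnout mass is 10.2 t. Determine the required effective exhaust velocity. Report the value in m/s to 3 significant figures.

v_e ≈ 2940 m/s

ln(m₀/m_f) = ln(82780/10200) = ln(8.116) = 2.0938.
Using Δv = v_e ln(m₀/m_f): v_e = Δv / ln(m₀/m_f) = 6150 / 2.0938 = 2937.2 m/s.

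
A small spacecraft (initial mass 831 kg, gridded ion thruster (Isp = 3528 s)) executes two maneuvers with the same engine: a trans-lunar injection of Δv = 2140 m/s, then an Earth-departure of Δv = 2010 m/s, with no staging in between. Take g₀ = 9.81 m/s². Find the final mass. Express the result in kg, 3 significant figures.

v_e = Isp · g₀ = 3528 × 9.81 = 34609.7 m/s.
After the first burn: m = 831 × exp(−2140/34609.7) = 831 × 0.94004 = 781.173 kg.
After the second burn: m = 781.173 × exp(−2010/34609.7) = 781.173 × 0.94358 = 737.099 kg.

final mass ≈ 737 kg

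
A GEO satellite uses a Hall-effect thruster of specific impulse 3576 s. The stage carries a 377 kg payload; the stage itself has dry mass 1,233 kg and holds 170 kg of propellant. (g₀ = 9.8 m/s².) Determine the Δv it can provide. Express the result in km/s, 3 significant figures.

Δv ≈ 3.52 km/s

v_e = Isp · g₀ = 3576 × 9.8 = 35044.8 m/s.
m₀ = payload + dry + propellant = 377 + 1,233 + 170 = 1,780 kg.
m_f = payload + dry = 377 + 1,233 = 1,610 kg.
Δv = v_e · ln(m₀/m_f) = 35044.8 × ln(1.106) = 35044.8 × 0.1004 ≈ 3517.8 m/s.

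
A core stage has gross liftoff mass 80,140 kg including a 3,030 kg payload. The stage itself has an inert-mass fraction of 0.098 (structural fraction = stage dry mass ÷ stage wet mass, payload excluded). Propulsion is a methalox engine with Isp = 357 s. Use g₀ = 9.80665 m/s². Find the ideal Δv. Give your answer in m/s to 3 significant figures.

Δv ≈ 7090 m/s

Stage wet mass = m₀ − payload = 80,140 − 3,030 = 77,110 kg.
Stage dry mass = ε × stage wet mass = 0.098 × 77,110 = 7,556.78 kg.
Burnout mass m_f = stage dry + payload = 7,556.78 + 3,030 = 10,586.78 kg.
v_e = Isp · g₀ = 357 × 9.80665 = 3501.0 m/s.
From the ideal rocket equation, Δv = v_e · ln(80,140/10,586.78) = 3501.0 × ln(7.57) = 3501.0 × 2.0242 ≈ 7087 m/s.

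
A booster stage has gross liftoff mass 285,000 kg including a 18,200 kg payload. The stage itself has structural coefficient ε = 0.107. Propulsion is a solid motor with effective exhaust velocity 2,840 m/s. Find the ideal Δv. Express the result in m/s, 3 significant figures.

Stage wet mass = m₀ − payload = 285,000 − 18,200 = 266,800 kg.
Stage dry mass = ε × stage wet mass = 0.107 × 266,800 = 28,547.6 kg.
Burnout mass m_f = stage dry + payload = 28,547.6 + 18,200 = 46,747.6 kg.
Using Δv = v_e ln(m₀/m_f): Δv = v_e · ln(285,000/46,747.6) = 2840.0 × ln(6.097) = 2840.0 × 1.8077 ≈ 5134 m/s.

Δv ≈ 5130 m/s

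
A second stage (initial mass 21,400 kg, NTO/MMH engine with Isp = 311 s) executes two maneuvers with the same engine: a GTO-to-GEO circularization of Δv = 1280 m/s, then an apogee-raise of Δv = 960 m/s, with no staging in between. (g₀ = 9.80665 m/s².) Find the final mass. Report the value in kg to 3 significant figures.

v_e = Isp · g₀ = 311 × 9.80665 = 3049.9 m/s.
After the first burn: m = 21400 × exp(−1280/3049.9) = 21400 × 0.65725 = 14,065.2 kg.
After the second burn: m = 14,065.2 × exp(−960/3049.9) = 14,065.2 × 0.72996 = 10,267 kg.

final mass ≈ 10300 kg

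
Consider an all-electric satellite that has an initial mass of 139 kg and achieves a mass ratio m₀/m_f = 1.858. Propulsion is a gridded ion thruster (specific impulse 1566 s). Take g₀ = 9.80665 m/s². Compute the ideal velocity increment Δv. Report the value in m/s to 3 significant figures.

Δv ≈ 9510 m/s

v_e = Isp · g₀ = 1566 × 9.80665 = 15357.2 m/s.
Using Δv = v_e ln(m₀/m_f): Δv = v_e · ln(1.858) = 15357.2 × 0.6195 ≈ 9513.8 m/s.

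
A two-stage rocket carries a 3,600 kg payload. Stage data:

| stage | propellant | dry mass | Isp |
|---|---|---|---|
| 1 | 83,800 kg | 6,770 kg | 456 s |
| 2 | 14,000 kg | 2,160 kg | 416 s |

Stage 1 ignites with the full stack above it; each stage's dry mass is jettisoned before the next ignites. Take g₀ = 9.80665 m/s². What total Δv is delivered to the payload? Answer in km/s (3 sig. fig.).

Δv ≈ 11.4 km/s

Ignition mass of stage 1 = 83,800+6,770 + 14,000+2,160 + 3,600 = 110,330 kg.
Stage 1: m₀ = 110,330 kg, m_f = 110,330 − 83,800 = 26,530 kg; Δv = 456×9.80665×ln(4.159) = 4471.8×1.4252 ≈ 6373 m/s.
Stage 2: m₀ = 19,760 kg, m_f = 19,760 − 14,000 = 5,760 kg; Δv = 416×9.80665×ln(3.431) = 4079.6×1.2327 ≈ 5029 m/s.
Total Δv = 6373 + 5029 = 11402 m/s.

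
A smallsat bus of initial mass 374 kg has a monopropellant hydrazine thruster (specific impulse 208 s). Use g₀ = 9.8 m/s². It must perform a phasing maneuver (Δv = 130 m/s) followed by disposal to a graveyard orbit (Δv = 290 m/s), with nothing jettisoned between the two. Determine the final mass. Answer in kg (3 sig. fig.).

final mass ≈ 304 kg

v_e = Isp · g₀ = 208 × 9.8 = 2038.4 m/s.
After the first burn: m = 374 × exp(−130/2038.4) = 374 × 0.93822 = 350.894 kg.
After the second burn: m = 350.894 × exp(−290/2038.4) = 350.894 × 0.86739 = 304.362 kg.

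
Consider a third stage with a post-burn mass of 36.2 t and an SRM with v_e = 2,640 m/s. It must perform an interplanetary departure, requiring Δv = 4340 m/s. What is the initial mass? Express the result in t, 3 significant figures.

initial mass ≈ 187 t

Using Δv = v_e ln(m₀/m_f): m₀/m_f = exp(Δv / v_e) = exp(4340 / 2640.0) = exp(1.6439) = 5.1755.
m₀ = m_f × 5.1755 = 36.2 × 5.1755 = 187.353 t.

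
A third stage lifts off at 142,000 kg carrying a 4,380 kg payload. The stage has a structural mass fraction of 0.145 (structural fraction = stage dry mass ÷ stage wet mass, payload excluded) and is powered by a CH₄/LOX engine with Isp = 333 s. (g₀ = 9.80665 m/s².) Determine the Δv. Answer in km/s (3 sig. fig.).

Stage wet mass = m₀ − payload = 142,000 − 4,380 = 137,620 kg.
Stage dry mass = ε × stage wet mass = 0.145 × 137,620 = 19,954.9 kg.
Burnout mass m_f = stage dry + payload = 19,954.9 + 4,380 = 24,334.9 kg.
v_e = Isp · g₀ = 333 × 9.80665 = 3265.6 m/s.
Rocket equation: Δv = v_e · ln(142,000/24,334.9) = 3265.6 × ln(5.835) = 3265.6 × 1.7639 ≈ 5760 m/s.

Δv ≈ 5.76 km/s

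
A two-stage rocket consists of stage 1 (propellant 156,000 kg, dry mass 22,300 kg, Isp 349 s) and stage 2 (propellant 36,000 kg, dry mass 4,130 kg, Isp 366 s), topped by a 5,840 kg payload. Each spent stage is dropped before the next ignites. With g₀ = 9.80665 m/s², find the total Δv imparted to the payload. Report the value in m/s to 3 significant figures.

Δv ≈ 9560 m/s

Ignition mass of stage 1 = 156,000+22,300 + 36,000+4,130 + 5,840 = 224,270 kg.
Stage 1: m₀ = 224,270 kg, m_f = 224,270 − 156,000 = 68,270 kg; Δv = 349×9.80665×ln(3.285) = 3422.5×1.1894 ≈ 4071 m/s.
Stage 2: m₀ = 45,970 kg, m_f = 45,970 − 36,000 = 9,970 kg; Δv = 366×9.80665×ln(4.611) = 3589.2×1.5284 ≈ 5486 m/s.
Total Δv = 4071 + 5486 = 9557 m/s.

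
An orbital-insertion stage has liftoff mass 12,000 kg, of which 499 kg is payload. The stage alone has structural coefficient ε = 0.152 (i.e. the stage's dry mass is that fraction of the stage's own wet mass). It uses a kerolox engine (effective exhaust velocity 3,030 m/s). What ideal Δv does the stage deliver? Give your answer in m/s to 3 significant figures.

Δv ≈ 5080 m/s

Stage wet mass = m₀ − payload = 12,000 − 499 = 11,501 kg.
Stage dry mass = ε × stage wet mass = 0.152 × 11,501 = 1,748.15 kg.
Burnout mass m_f = stage dry + payload = 1,748.15 + 499 = 2,247.15 kg.
From the ideal rocket equation, Δv = v_e · ln(12,000/2,247.15) = 3030.0 × ln(5.34) = 3030.0 × 1.6752 ≈ 5076 m/s.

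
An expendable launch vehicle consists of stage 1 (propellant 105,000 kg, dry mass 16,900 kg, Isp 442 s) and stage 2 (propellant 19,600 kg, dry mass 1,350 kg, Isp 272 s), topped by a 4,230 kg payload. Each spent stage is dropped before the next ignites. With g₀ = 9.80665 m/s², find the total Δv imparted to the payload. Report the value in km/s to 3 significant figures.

Ignition mass of stage 1 = 105,000+16,900 + 19,600+1,350 + 4,230 = 147,080 kg.
Stage 1: m₀ = 147,080 kg, m_f = 147,080 − 105,000 = 42,080 kg; Δv = 442×9.80665×ln(3.495) = 4334.5×1.2514 ≈ 5424 m/s.
Stage 2: m₀ = 25,180 kg, m_f = 25,180 − 19,600 = 5,580 kg; Δv = 272×9.80665×ln(4.513) = 2667.4×1.5069 ≈ 4019 m/s.
Total Δv = 5424 + 4019 = 9443 m/s.

Δv ≈ 9.44 km/s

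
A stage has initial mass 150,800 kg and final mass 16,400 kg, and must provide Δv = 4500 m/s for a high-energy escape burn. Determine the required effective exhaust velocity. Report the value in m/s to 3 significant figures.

ln(m₀/m_f) = ln(150800/16400) = ln(9.195) = 2.2187.
Rocket equation: v_e = Δv / ln(m₀/m_f) = 4500 / 2.2187 = 2028.2 m/s.

v_e ≈ 2030 m/s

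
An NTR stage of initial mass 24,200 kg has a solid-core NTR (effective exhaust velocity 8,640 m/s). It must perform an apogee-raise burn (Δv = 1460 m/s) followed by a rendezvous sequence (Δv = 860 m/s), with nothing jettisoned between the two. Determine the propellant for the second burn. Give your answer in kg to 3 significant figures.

propellant for the second burn ≈ 1940 kg

After the first burn: m = 24200 × exp(−1460/8640.0) = 24200 × 0.84452 = 20,437.4 kg.
After the second burn: m = 20,437.4 × exp(−860/8640.0) = 20,437.4 × 0.90526 = 18,501.2 kg.
Second-burn propellant = 20,437.4 − 18,501.2 = 1,936.2 kg.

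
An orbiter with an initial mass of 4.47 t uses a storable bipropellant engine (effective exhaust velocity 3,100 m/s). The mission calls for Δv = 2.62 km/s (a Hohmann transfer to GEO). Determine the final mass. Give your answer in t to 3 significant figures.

m₀/m_f = exp(Δv / v_e) = exp(2620 / 3100.0) = exp(0.8452) = 2.3284.
m_f = m₀ / 2.3284 = 4.47 / 2.3284 = 1.91977 t.

final mass ≈ 1.92 t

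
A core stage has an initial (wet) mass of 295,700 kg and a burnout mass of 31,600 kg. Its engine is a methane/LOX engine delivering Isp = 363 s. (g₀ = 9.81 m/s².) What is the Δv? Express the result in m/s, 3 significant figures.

Δv ≈ 7960 m/s

v_e = Isp · g₀ = 363 × 9.81 = 3561.0 m/s.
Using Δv = v_e ln(m₀/m_f): Δv = v_e · ln(m₀/m_f) = 3561.0 × ln(9.358) = 3561.0 × 2.2362 ≈ 7963.1 m/s.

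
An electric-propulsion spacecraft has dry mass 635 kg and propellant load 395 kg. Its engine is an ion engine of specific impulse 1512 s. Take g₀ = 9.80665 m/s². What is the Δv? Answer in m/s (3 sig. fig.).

Δv ≈ 7170 m/s

v_e = Isp · g₀ = 1512 × 9.80665 = 14827.7 m/s.
m₀ = m_dry + m_prop = 635 + 395 = 1,030 kg.
Rocket equation: Δv = v_e · ln(m₀/m_f) = 14827.7 × ln(1.622) = 14827.7 × 0.4837 ≈ 7172.0 m/s.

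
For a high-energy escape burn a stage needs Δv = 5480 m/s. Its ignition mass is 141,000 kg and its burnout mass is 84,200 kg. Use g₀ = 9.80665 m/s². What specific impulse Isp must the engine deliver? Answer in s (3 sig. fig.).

ln(m₀/m_f) = ln(141000/84200) = ln(1.675) = 0.5156.
Rocket equation: v_e = Δv / ln(m₀/m_f) = 5480 / 0.5156 = 10629.1 m/s.
Isp = v_e / g₀ = 10629.1 / 9.80665 = 1083.9 s.

Isp ≈ 1080 s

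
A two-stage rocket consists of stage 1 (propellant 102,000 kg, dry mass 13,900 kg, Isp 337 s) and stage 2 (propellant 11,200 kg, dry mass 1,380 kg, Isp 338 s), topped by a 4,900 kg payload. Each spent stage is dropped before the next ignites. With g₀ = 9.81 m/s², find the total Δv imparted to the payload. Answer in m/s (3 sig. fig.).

Ignition mass of stage 1 = 102,000+13,900 + 11,200+1,380 + 4,900 = 133,380 kg.
Stage 1: m₀ = 133,380 kg, m_f = 133,380 − 102,000 = 31,380 kg; Δv = 337×9.81×ln(4.25) = 3306.0×1.4470 ≈ 4784 m/s.
Stage 2: m₀ = 17,480 kg, m_f = 17,480 − 11,200 = 6,280 kg; Δv = 338×9.81×ln(2.783) = 3315.8×1.0237 ≈ 3394 m/s.
Total Δv = 4784 + 3394 = 8178 m/s.

Δv ≈ 8180 m/s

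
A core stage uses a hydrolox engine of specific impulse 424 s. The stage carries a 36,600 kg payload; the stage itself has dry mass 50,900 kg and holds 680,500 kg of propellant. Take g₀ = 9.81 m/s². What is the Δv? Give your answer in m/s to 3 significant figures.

Δv ≈ 9030 m/s

v_e = Isp · g₀ = 424 × 9.81 = 4159.4 m/s.
m₀ = payload + dry + propellant = 36,600 + 50,900 + 680,500 = 768,000 kg.
m_f = payload + dry = 36,600 + 50,900 = 87,500 kg.
Rocket equation: Δv = v_e · ln(m₀/m_f) = 4159.4 × ln(8.777) = 4159.4 × 2.1722 ≈ 9034.9 m/s.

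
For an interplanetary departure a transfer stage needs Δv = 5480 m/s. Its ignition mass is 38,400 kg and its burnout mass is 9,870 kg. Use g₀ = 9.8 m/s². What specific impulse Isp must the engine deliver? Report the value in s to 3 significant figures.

ln(m₀/m_f) = ln(38400/9870) = ln(3.891) = 1.3586.
Rocket equation: v_e = Δv / ln(m₀/m_f) = 5480 / 1.3586 = 4033.7 m/s.
Isp = v_e / g₀ = 4033.7 / 9.8 = 411.6 s.

Isp ≈ 412 s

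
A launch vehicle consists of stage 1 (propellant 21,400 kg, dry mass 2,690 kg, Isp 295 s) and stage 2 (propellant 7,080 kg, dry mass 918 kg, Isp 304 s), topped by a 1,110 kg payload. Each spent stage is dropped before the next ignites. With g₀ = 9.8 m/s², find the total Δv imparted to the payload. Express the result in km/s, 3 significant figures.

Δv ≈ 7.47 km/s

Ignition mass of stage 1 = 21,400+2,690 + 7,080+918 + 1,110 = 33,198 kg.
Stage 1: m₀ = 33,198 kg, m_f = 33,198 − 21,400 = 11,798 kg; Δv = 295×9.8×ln(2.814) = 2891.0×1.0346 ≈ 2991 m/s.
Stage 2: m₀ = 9,108 kg, m_f = 9,108 − 7,080 = 2,028 kg; Δv = 304×9.8×ln(4.491) = 2979.2×1.5021 ≈ 4475 m/s.
Total Δv = 2991 + 4475 = 7466 m/s.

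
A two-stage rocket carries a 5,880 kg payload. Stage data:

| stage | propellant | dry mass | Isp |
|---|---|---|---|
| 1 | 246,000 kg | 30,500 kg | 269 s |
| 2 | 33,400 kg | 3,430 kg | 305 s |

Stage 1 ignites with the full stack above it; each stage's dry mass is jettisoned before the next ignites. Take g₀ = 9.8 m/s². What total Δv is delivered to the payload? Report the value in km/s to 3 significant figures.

Δv ≈ 8.44 km/s

Ignition mass of stage 1 = 246,000+30,500 + 33,400+3,430 + 5,880 = 319,210 kg.
Stage 1: m₀ = 319,210 kg, m_f = 319,210 − 246,000 = 73,210 kg; Δv = 269×9.8×ln(4.36) = 2636.2×1.4725 ≈ 3882 m/s.
Stage 2: m₀ = 42,710 kg, m_f = 42,710 − 33,400 = 9,310 kg; Δv = 305×9.8×ln(4.588) = 2989.0×1.5233 ≈ 4553 m/s.
Total Δv = 3882 + 4553 = 8435 m/s.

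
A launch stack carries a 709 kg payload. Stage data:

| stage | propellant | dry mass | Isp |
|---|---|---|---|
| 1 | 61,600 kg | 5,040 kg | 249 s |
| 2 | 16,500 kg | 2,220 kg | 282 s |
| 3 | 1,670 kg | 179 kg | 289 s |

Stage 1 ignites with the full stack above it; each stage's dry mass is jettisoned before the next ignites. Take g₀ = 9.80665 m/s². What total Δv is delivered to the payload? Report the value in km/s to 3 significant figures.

Δv ≈ 10.1 km/s

Ignition mass of stage 1 = 61,600+5,040 + 16,500+2,220 + 1,670+179 + 709 = 87,918 kg.
Stage 1: m₀ = 87,918 kg, m_f = 87,918 − 61,600 = 26,318 kg; Δv = 249×9.80665×ln(3.341) = 2441.9×1.2062 ≈ 2945 m/s.
Stage 2: m₀ = 21,278 kg, m_f = 21,278 − 16,500 = 4,778 kg; Δv = 282×9.80665×ln(4.453) = 2765.5×1.4937 ≈ 4131 m/s.
Stage 3: m₀ = 2,558 kg, m_f = 2,558 − 1,670 = 888 kg; Δv = 289×9.80665×ln(2.881) = 2834.1×1.0580 ≈ 2999 m/s.
Total Δv = 2945 + 4131 + 2999 = 10075 m/s.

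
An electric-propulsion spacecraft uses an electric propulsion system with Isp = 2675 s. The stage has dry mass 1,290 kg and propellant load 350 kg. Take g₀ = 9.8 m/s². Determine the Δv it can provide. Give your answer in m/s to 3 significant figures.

Δv ≈ 6290 m/s

v_e = Isp · g₀ = 2675 × 9.8 = 26215.0 m/s.
m₀ = m_dry + m_prop = 1,290 + 350 = 1,640 kg.
Rocket equation: Δv = v_e · ln(m₀/m_f) = 26215.0 × ln(1.271) = 26215.0 × 0.2401 ≈ 6293.0 m/s.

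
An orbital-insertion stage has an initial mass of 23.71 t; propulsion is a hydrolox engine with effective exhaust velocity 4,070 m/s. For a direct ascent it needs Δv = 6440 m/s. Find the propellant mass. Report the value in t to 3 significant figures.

propellant mass ≈ 18.8 t

m₀/m_f = exp(Δv / v_e) = exp(6440 / 4070.0) = exp(1.5823) = 4.8662.
m_f = 23.71 / 4.8662 = 4.87239 t, so propellant = m₀ − m_f = 23.71 − 4.87239 = 18.83761 t.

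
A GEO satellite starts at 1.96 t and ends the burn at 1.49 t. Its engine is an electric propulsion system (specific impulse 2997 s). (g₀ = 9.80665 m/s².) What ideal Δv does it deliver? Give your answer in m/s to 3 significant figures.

v_e = Isp · g₀ = 2997 × 9.80665 = 29390.5 m/s.
Using Δv = v_e ln(m₀/m_f): Δv = v_e · ln(m₀/m_f) = 29390.5 × ln(1.315) = 29390.5 × 0.2742 ≈ 8058.0 m/s.

Δv ≈ 8060 m/s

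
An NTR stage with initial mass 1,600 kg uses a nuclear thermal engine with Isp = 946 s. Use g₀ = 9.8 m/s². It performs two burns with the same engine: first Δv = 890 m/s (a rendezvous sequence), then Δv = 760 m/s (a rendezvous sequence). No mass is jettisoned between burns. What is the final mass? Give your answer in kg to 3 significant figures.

v_e = Isp · g₀ = 946 × 9.8 = 9270.8 m/s.
After the first burn: m = 1600 × exp(−890/9270.8) = 1600 × 0.90846 = 1,453.54 kg.
After the second burn: m = 1,453.54 × exp(−760/9270.8) = 1,453.54 × 0.92129 = 1,339.13 kg.

final mass ≈ 1340 kg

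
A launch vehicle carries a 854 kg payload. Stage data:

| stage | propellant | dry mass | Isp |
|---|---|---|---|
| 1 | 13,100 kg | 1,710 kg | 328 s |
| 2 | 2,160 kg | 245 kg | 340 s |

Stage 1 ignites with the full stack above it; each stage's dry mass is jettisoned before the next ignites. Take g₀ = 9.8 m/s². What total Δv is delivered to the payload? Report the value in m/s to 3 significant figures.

Ignition mass of stage 1 = 13,100+1,710 + 2,160+245 + 854 = 18,069 kg.
Stage 1: m₀ = 18,069 kg, m_f = 18,069 − 13,100 = 4,969 kg; Δv = 328×9.8×ln(3.636) = 3214.4×1.2910 ≈ 4150 m/s.
Stage 2: m₀ = 3,259 kg, m_f = 3,259 − 2,160 = 1,099 kg; Δv = 340×9.8×ln(2.965) = 3332.0×1.0870 ≈ 3622 m/s.
Total Δv = 4150 + 3622 = 7772 m/s.

Δv ≈ 7770 m/s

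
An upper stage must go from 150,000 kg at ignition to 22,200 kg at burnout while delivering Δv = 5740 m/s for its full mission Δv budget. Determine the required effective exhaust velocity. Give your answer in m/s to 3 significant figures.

v_e ≈ 3000 m/s

ln(m₀/m_f) = ln(150000/22200) = ln(6.757) = 1.9105.
Using Δv = v_e ln(m₀/m_f): v_e = Δv / ln(m₀/m_f) = 5740 / 1.9105 = 3004.4 m/s.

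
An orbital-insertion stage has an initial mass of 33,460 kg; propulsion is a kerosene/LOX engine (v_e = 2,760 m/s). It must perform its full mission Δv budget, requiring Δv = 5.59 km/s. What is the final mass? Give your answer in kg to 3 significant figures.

final mass ≈ 4410 kg

Using Δv = v_e ln(m₀/m_f): m₀/m_f = exp(Δv / v_e) = exp(5590 / 2760.0) = exp(2.0254) = 7.5789.
m_f = m₀ / 7.5789 = 33,460 / 7.5789 = 4,414.89 kg.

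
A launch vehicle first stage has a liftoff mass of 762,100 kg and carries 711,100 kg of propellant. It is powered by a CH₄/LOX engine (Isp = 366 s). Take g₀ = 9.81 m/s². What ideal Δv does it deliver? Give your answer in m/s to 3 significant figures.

Δv ≈ 9710 m/s

v_e = Isp · g₀ = 366 × 9.81 = 3590.5 m/s.
m_f = m₀ − m_prop = 762,100 − 711,100 = 51,000 kg.
Using Δv = v_e ln(m₀/m_f): Δv = v_e · ln(m₀/m_f) = 3590.5 × ln(14.94) = 3590.5 × 2.7043 ≈ 9709.5 m/s.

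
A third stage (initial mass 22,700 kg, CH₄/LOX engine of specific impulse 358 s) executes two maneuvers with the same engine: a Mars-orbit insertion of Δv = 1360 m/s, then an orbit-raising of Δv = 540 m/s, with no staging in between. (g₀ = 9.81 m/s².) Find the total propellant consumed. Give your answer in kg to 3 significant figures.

v_e = Isp · g₀ = 358 × 9.81 = 3512.0 m/s.
After the first burn: m = 22700 × exp(−1360/3512.0) = 22700 × 0.67892 = 15,411.5 kg.
After the second burn: m = 15,411.5 × exp(−540/3512.0) = 15,411.5 × 0.85748 = 13,215.1 kg.
Total propellant = m₀ − m_final = 22700 − 13,215.1 = 9,484.9 kg.

total propellant consumed ≈ 9480 kg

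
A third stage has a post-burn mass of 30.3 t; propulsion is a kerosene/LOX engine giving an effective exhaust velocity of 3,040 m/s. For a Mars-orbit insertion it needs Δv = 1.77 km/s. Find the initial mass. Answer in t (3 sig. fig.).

initial mass ≈ 54.2 t

By the Tsiolkovsky rocket equation, m₀/m_f = exp(Δv / v_e) = exp(1770 / 3040.0) = exp(0.5822) = 1.7900.
m₀ = m_f × 1.7900 = 30.3 × 1.7900 = 54.237 t.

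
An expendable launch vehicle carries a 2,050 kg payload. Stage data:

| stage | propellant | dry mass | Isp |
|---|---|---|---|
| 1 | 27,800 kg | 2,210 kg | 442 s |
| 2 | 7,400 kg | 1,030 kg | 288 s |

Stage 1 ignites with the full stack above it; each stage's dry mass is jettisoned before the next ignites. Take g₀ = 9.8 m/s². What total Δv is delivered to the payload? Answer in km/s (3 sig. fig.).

Ignition mass of stage 1 = 27,800+2,210 + 7,400+1,030 + 2,050 = 40,490 kg.
Stage 1: m₀ = 40,490 kg, m_f = 40,490 − 27,800 = 12,690 kg; Δv = 442×9.8×ln(3.191) = 4331.6×1.1602 ≈ 5026 m/s.
Stage 2: m₀ = 10,480 kg, m_f = 10,480 − 7,400 = 3,080 kg; Δv = 288×9.8×ln(3.403) = 2822.4×1.2245 ≈ 3456 m/s.
Total Δv = 5026 + 3456 = 8482 m/s.

Δv ≈ 8.48 km/s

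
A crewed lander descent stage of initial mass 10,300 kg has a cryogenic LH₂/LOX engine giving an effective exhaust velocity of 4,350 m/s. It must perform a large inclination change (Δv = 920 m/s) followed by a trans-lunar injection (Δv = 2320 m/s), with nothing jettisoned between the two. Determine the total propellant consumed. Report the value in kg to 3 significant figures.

After the first burn: m = 10300 × exp(−920/4350.0) = 10300 × 0.80937 = 8,336.51 kg.
After the second burn: m = 8,336.51 × exp(−2320/4350.0) = 8,336.51 × 0.58665 = 4,890.61 kg.
Total propellant = m₀ − m_final = 10300 − 4,890.61 = 5,409.39 kg.

total propellant consumed ≈ 5410 kg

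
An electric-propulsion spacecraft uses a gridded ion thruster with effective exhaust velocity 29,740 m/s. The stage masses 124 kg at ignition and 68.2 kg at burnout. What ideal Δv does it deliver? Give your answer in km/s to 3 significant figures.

Δv ≈ 17.8 km/s

Δv = v_e · ln(m₀/m_f) = 29740.0 × ln(1.818) = 29740.0 × 0.5978 ≈ 17779.7 m/s.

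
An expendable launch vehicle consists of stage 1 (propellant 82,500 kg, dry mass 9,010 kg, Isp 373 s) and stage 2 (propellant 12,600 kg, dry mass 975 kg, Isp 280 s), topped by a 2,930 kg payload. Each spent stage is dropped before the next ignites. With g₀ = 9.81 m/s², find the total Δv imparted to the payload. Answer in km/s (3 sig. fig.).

Δv ≈ 9.24 km/s

Ignition mass of stage 1 = 82,500+9,010 + 12,600+975 + 2,930 = 108,015 kg.
Stage 1: m₀ = 108,015 kg, m_f = 108,015 − 82,500 = 25,515 kg; Δv = 373×9.81×ln(4.233) = 3659.1×1.4430 ≈ 5280 m/s.
Stage 2: m₀ = 16,505 kg, m_f = 16,505 − 12,600 = 3,905 kg; Δv = 280×9.81×ln(4.227) = 2746.8×1.4414 ≈ 3959 m/s.
Total Δv = 5280 + 3959 = 9239 m/s.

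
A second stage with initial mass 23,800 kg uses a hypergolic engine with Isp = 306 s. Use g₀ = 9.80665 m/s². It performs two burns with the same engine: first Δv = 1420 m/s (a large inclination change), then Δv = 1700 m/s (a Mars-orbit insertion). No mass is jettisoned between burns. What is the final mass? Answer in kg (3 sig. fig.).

final mass ≈ 8410 kg

v_e = Isp · g₀ = 306 × 9.80665 = 3000.8 m/s.
After the first burn: m = 23800 × exp(−1420/3000.8) = 23800 × 0.62300 = 14,827.4 kg.
After the second burn: m = 14,827.4 × exp(−1700/3000.8) = 14,827.4 × 0.56750 = 8,414.55 kg.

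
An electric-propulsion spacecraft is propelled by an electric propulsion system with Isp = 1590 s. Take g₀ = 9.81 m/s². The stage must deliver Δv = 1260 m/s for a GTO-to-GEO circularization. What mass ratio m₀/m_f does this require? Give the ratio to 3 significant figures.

v_e = Isp · g₀ = 1590 × 9.81 = 15597.9 m/s.
Using Δv = v_e ln(m₀/m_f): m₀/m_f = exp(Δv / v_e) = exp(1260 / 15597.9) = exp(0.0808) = 1.0841.

mass ratio ≈ 1.08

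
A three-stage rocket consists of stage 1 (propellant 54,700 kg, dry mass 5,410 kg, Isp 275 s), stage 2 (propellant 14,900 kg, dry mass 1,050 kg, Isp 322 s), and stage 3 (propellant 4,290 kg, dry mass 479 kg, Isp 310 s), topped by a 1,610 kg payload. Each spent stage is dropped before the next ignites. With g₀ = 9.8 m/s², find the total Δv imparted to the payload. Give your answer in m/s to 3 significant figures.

Δv ≈ 9800 m/s

Ignition mass of stage 1 = 54,700+5,410 + 14,900+1,050 + 4,290+479 + 1,610 = 82,439 kg.
Stage 1: m₀ = 82,439 kg, m_f = 82,439 − 54,700 = 27,739 kg; Δv = 275×9.8×ln(2.972) = 2695.0×1.0892 ≈ 2935 m/s.
Stage 2: m₀ = 22,329 kg, m_f = 22,329 − 14,900 = 7,429 kg; Δv = 322×9.8×ln(3.006) = 3155.6×1.1005 ≈ 3473 m/s.
Stage 3: m₀ = 6,379 kg, m_f = 6,379 − 4,290 = 2,089 kg; Δv = 310×9.8×ln(3.054) = 3038.0×1.1163 ≈ 3391 m/s.
Total Δv = 2935 + 3473 + 3391 = 9799 m/s.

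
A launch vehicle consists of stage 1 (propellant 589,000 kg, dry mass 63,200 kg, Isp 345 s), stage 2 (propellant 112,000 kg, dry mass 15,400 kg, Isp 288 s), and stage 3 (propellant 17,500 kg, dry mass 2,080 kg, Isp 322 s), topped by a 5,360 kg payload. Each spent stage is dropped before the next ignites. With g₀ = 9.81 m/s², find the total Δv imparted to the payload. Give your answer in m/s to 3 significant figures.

Δv ≈ 12000 m/s

Ignition mass of stage 1 = 589,000+63,200 + 112,000+15,400 + 17,500+2,080 + 5,360 = 804,540 kg.
Stage 1: m₀ = 804,540 kg, m_f = 804,540 − 589,000 = 215,540 kg; Δv = 345×9.81×ln(3.733) = 3384.5×1.3171 ≈ 4458 m/s.
Stage 2: m₀ = 152,340 kg, m_f = 152,340 − 112,000 = 40,340 kg; Δv = 288×9.81×ln(3.776) = 2825.3×1.3288 ≈ 3754 m/s.
Stage 3: m₀ = 24,940 kg, m_f = 24,940 − 17,500 = 7,440 kg; Δv = 322×9.81×ln(3.352) = 3158.8×1.2096 ≈ 3821 m/s.
Total Δv = 4458 + 3754 + 3821 = 12033 m/s.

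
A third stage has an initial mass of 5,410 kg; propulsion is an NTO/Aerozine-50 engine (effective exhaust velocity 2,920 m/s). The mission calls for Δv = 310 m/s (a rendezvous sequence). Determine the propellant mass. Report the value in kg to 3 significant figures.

m₀/m_f = exp(Δv / v_e) = exp(310 / 2920.0) = exp(0.1062) = 1.1120.
m_f = 5,410 / 1.1120 = 4,865.11 kg, so propellant = m₀ − m_f = 5,410 − 4,865.11 = 544.89 kg.

propellant mass ≈ 545 kg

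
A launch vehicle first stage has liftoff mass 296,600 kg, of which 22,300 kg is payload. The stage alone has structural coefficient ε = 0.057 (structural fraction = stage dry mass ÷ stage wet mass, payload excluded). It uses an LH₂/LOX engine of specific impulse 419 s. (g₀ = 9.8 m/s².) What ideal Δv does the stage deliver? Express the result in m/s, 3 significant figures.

Stage wet mass = m₀ − payload = 296,600 − 22,300 = 274,300 kg.
Stage dry mass = ε × stage wet mass = 0.057 × 274,300 = 15,635.1 kg.
Burnout mass m_f = stage dry + payload = 15,635.1 + 22,300 = 37,935.1 kg.
v_e = Isp · g₀ = 419 × 9.8 = 4106.2 m/s.
Δv = v_e · ln(296,600/37,935.1) = 4106.2 × ln(7.819) = 4106.2 × 2.0565 ≈ 8444 m/s.

Δv ≈ 8440 m/s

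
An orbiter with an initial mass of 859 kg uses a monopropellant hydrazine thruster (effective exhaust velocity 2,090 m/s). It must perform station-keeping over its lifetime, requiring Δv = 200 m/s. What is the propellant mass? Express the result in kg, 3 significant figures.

m₀/m_f = exp(Δv / v_e) = exp(200 / 2090.0) = exp(0.0957) = 1.1004.
m_f = 859 / 1.1004 = 780.625 kg, so propellant = m₀ − m_f = 859 − 780.625 = 78.375 kg.

propellant mass ≈ 78.4 kg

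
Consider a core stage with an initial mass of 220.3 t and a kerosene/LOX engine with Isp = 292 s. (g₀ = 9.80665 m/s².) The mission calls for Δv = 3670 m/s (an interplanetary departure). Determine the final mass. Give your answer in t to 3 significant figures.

final mass ≈ 61.2 t

v_e = Isp · g₀ = 292 × 9.80665 = 2863.5 m/s.
m₀/m_f = exp(Δv / v_e) = exp(3670 / 2863.5) = exp(1.2816) = 3.6025.
m_f = m₀ / 3.6025 = 220.3 / 3.6025 = 61.152 t.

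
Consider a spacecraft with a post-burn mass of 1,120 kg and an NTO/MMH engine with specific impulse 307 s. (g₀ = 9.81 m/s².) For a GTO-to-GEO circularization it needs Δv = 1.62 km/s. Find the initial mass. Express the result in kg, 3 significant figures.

initial mass ≈ 1920 kg

v_e = Isp · g₀ = 307 × 9.81 = 3011.7 m/s.
Using Δv = v_e ln(m₀/m_f): m₀/m_f = exp(Δv / v_e) = exp(1620 / 3011.7) = exp(0.5379) = 1.7124.
m₀ = m_f × 1.7124 = 1,120 × 1.7124 = 1,917.89 kg.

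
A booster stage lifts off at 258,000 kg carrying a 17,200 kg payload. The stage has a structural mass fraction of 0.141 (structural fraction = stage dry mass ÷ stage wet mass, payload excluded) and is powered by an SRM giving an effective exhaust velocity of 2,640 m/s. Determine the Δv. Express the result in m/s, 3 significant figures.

Δv ≈ 4270 m/s

Stage wet mass = m₀ − payload = 258,000 − 17,200 = 240,800 kg.
Stage dry mass = ε × stage wet mass = 0.141 × 240,800 = 33,952.8 kg.
Burnout mass m_f = stage dry + payload = 33,952.8 + 17,200 = 51,152.8 kg.
Δv = v_e · ln(258,000/51,152.8) = 2640.0 × ln(5.044) = 2640.0 × 1.6181 ≈ 4272 m/s.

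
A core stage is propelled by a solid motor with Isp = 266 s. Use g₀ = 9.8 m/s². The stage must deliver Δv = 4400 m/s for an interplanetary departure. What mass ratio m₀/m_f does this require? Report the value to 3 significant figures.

v_e = Isp · g₀ = 266 × 9.8 = 2606.8 m/s.
m₀/m_f = exp(Δv / v_e) = exp(4400 / 2606.8) = exp(1.6879) = 5.4081.

mass ratio ≈ 5.41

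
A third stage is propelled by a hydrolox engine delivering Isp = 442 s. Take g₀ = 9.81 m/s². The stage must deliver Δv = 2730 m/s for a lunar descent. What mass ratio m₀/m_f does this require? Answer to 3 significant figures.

mass ratio ≈ 1.88

v_e = Isp · g₀ = 442 × 9.81 = 4336.0 m/s.
From the ideal rocket equation, m₀/m_f = exp(Δv / v_e) = exp(2730 / 4336.0) = exp(0.6296) = 1.8769.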